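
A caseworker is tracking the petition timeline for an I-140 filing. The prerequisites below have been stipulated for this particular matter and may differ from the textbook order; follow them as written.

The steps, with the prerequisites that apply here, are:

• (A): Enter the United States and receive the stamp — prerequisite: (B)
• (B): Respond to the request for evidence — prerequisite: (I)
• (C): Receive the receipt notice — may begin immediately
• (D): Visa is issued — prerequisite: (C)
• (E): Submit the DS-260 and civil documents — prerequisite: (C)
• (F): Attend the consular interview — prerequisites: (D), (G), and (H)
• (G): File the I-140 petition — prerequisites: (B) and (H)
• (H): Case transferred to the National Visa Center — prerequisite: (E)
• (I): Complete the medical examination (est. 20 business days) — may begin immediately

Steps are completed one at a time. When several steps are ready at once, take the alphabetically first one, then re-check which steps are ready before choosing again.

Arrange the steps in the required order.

(C) (D) (E) (H) (I) (B) (A) (G) (F)

(C) and (I) have no prerequisites; (C) has the earlier label, so (C) is first.
Ready: (D), (E) and (I). (D) has the earlier label → (D).
(E) and (I) are both available; (E) has the earlier label → (E).
Now (H) and (I) have their prerequisites met. (H) has the earlier label, so (H) next.
That leaves (I) as the only ready step → (I).
(B) is the only step now ready → (B).
(A) and (G) are both available; (A) has the earlier label → (A).
(G) is the only step now ready → (G).
(F) needed (D), (G) and (H), now all done → (F).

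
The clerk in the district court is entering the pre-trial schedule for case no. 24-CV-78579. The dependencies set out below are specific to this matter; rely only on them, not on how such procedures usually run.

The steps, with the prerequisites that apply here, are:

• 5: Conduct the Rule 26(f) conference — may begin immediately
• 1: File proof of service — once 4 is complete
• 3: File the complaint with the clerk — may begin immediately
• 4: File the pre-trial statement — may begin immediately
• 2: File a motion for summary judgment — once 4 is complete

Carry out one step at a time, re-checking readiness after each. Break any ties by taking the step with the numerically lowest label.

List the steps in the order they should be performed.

Nothing is required for 3, 4 and 5. 3 has the earlier label → 3 first.
Ready: 4 and 5. 4 has the earlier label → 4.
1 and 2 now also ready, so the ready set is {1, 2, 5}; 1 has the earlier label → 1.
Ready: 2 and 5. 2 has the earlier label → 2.
5 is the only step now ready → 5.

3, 4, 1, 2, 5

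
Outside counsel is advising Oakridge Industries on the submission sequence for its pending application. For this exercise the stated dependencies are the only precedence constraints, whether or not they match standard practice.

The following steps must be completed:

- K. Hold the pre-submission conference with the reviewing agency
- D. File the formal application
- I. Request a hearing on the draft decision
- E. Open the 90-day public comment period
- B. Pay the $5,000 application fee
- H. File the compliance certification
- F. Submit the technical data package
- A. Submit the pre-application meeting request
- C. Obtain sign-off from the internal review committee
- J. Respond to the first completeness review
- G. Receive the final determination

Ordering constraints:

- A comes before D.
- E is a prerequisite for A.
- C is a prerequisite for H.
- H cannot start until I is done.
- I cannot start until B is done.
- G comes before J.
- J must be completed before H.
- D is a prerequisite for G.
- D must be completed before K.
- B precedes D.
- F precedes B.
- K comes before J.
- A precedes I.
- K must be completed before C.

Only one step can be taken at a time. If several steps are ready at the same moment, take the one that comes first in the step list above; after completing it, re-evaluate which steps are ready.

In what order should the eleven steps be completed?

E and F have no prerequisites; E is listed earlier, so E is first.
F and A are both available; F is listed earlier → F.
B now also ready, so the ready set is {B, A}; B is listed earlier → B.
A needed E, now all done → A.
D and I are both available; D is listed earlier → D.
K and G now also ready, so the ready set is {K, I, G}; K is listed earlier → K.
I, C and G are all available; I is listed earlier → I.
Now C and G have their prerequisites met. C is listed earlier, so C next.
G needed D, now all done → G.
Next only J has its prerequisites met → J.
H needed I, C and J, now all done → H.

E, F, B, A, D, K, I, C, G, J, H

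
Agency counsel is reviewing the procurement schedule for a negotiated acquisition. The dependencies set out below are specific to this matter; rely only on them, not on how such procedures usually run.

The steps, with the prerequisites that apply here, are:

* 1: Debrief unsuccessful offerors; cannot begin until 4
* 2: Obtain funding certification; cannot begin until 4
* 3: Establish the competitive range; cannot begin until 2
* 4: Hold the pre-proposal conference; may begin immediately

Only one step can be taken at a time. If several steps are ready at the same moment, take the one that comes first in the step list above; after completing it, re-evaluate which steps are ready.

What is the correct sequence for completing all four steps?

4 1 2 3

4 has no prerequisites → 4 first.
1 and 2 are both available; 1 is listed earlier → 1.
That leaves 2 as the only ready step → 2.
That leaves 3 as the only ready step → 3.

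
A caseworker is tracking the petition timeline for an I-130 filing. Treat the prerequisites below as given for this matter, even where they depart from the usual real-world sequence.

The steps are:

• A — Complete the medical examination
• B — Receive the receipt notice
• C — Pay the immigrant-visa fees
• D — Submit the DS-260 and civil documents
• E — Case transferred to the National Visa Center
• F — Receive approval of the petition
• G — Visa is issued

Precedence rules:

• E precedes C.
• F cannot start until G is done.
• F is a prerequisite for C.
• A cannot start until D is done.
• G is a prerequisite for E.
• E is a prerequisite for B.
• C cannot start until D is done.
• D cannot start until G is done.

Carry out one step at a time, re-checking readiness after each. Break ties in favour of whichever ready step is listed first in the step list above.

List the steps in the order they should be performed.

G → D → A → E → B → F → C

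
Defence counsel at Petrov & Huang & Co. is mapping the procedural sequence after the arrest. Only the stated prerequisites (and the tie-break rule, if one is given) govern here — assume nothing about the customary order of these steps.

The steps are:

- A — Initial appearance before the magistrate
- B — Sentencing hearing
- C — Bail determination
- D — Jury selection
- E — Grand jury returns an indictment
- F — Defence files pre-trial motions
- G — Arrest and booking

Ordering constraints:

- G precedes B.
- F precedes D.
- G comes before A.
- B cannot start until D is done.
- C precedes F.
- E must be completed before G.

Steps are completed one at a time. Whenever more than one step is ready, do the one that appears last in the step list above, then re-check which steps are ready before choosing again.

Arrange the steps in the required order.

Nothing is required for E and C. E is listed later → E first.
G now also ready, so the ready set is {G, C}; G is listed later → G.
A now also ready, so the ready set is {C, A}; C is listed later → C.
Now F and A have their prerequisites met. F is listed later, so F next.
D now also ready, so the ready set is {D, A}; D is listed later → D.
B and A are both available; B is listed later → B.
Next only A has its prerequisites met → A.

E, G, C, F, D, B, A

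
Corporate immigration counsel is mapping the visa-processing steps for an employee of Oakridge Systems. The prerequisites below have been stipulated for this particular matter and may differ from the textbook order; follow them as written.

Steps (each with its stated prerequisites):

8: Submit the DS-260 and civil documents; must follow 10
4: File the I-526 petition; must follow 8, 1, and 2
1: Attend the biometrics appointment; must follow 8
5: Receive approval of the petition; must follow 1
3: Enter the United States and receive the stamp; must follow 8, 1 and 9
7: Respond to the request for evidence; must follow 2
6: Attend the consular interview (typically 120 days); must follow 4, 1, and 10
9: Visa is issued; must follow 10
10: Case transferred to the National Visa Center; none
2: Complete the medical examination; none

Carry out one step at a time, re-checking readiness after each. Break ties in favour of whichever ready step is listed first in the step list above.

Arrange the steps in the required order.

Nothing is required for 10 and 2. 10 is listed earlier → 10 first.
Ready: 8, 9 and 2. 8 is listed earlier → 8.
Ready: 1, 9 and 2. 1 is listed earlier → 1.
5 now also ready, so the ready set is {5, 9, 2}; 5 is listed earlier → 5.
Ready: 9 and 2. 9 is listed earlier → 9.
Ready: 3 and 2. 3 is listed earlier → 3.
That leaves 2 as the only ready step → 2.
Ready: 4 and 7. 4 is listed earlier → 4.
Ready: 7 and 6. 7 is listed earlier → 7.
6 needed 4, 1 and 10, now all done → 6.

10, 8, 1, 5, 9, 3, 2, 4, 7, 6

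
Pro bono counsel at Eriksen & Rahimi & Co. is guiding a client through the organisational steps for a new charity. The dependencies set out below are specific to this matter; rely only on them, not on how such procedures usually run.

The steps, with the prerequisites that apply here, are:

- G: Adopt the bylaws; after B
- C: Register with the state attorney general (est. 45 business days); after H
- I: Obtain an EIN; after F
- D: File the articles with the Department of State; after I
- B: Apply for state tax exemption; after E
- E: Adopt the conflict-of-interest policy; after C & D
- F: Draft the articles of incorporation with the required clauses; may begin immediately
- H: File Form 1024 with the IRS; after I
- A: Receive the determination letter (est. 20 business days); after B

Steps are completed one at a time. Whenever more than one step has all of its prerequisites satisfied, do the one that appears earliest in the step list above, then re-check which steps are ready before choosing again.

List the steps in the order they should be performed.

Only F has no prerequisites, so it is first.
Next only I has its prerequisites met → I.
D and H are both available; D is listed earlier → D.
That leaves H as the only ready step → H.
Next only C has its prerequisites met → C.
Next only E has its prerequisites met → E.
That leaves B as the only ready step → B.
Ready: G and A. G is listed earlier → G.
That leaves A as the only ready step → A.

F, I, D, H, C, E, B, G, A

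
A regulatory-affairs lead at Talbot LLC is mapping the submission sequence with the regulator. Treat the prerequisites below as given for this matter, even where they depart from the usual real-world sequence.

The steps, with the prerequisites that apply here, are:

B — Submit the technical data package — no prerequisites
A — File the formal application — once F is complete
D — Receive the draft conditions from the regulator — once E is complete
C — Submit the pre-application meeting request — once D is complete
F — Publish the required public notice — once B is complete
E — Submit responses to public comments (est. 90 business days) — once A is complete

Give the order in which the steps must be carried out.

B → F → A → E → D → C

B is the only step with nothing outstanding, so it goes first.
That leaves F as the only ready step → F.
That leaves A as the only ready step → A.
E needed A, now all done → E.
That leaves D as the only ready step → D.
C is the only step now ready → C.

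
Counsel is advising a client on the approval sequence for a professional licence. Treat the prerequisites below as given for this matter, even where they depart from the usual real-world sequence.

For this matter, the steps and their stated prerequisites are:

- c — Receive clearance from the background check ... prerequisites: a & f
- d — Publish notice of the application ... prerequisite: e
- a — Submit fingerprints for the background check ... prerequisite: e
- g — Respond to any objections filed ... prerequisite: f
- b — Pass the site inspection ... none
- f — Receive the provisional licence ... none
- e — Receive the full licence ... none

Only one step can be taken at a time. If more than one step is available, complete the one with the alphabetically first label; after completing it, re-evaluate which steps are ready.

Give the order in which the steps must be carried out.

b e a d f c g

Nothing is required for b, e and f. b has the earlier label → b first.
Ready: e and f. e has the earlier label → e.
a and d now also ready, so the ready set is {a, d, f}; a has the earlier label → a.
Ready: d and f. d has the earlier label → d.
Next only f has its prerequisites met → f.
Ready: c and g. c has the earlier label → c.
Next only g has its prerequisites met → g.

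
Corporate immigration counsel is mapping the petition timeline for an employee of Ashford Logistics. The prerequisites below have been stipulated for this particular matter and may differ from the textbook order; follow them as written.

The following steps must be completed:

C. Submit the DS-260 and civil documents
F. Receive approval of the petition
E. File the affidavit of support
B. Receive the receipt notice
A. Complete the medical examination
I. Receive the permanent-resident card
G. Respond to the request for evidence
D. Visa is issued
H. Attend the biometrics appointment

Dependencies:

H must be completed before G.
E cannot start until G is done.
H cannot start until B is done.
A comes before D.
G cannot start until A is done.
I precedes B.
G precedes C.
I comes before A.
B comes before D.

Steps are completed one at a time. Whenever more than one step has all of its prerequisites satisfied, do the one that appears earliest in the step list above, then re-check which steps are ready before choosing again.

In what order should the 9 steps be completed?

F, I, B, A, D, H, G, C, E

F and I have no prerequisites; F is listed earlier, so F is first.
I is the only step now ready → I.
Ready: B and A. B is listed earlier → B.
H now also ready, so the ready set is {A, H}; A is listed earlier → A.
D now also ready, so the ready set is {D, H}; D is listed earlier → D.
Next only H has its prerequisites met → H.
That leaves G as the only ready step → G.
Now C and E have their prerequisites met. C is listed earlier, so C next.
E needed G, now all done → E.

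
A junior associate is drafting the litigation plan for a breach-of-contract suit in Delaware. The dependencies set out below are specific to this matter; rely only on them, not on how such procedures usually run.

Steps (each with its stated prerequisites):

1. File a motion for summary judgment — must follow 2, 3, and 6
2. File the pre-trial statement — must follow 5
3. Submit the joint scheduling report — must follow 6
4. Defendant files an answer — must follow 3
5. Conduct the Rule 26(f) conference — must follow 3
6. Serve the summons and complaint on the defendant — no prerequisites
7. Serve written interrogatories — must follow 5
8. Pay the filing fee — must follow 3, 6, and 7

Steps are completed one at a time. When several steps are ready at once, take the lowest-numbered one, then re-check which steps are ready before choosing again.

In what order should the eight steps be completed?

6 is the only step with nothing outstanding, so it goes first.
3 is the only step now ready → 3.
Now 4 and 5 have their prerequisites met. 4 has the earlier label, so 4 next.
5 is the only step now ready → 5.
Ready: 2 and 7. 2 has the earlier label → 2.
1 now also ready, so the ready set is {1, 7}; 1 has the earlier label → 1.
That leaves 7 as the only ready step → 7.
8 needed 3, 6 and 7, now all done → 8.

6, 3, 4, 5, 2, 1, 7, 8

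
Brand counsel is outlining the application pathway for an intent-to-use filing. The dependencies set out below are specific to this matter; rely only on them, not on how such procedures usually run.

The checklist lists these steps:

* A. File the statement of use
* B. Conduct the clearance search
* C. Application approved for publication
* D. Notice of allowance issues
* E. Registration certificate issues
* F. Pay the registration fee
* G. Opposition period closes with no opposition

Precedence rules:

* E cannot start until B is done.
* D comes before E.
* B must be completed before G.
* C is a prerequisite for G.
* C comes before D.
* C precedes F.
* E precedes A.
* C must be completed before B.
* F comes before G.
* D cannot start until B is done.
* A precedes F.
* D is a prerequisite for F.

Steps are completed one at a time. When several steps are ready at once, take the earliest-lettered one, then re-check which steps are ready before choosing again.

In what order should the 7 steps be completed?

C, B, D, E, A, F, G

Only C has no prerequisites, so it is first.
That leaves B as the only ready step → B.
That leaves D as the only ready step → D.
E needed B and D, now all done → E.
A needed E, now all done → A.
F is the only step now ready → F.
That leaves G as the only ready step → G.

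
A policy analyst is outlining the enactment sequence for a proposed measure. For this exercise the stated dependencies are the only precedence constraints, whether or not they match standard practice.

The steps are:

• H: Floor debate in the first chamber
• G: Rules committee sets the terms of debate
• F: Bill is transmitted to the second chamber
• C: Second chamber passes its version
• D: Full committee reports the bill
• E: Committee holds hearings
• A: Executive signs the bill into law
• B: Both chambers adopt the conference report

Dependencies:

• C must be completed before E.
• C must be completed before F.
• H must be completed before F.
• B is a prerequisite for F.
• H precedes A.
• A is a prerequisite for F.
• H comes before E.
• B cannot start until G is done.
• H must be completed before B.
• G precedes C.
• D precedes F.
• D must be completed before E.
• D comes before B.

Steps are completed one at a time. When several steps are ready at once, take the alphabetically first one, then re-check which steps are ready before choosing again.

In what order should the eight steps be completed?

D G C H A B E F

Nothing is required for D, G and H. D has the earlier label → D first.
Now G and H have their prerequisites met. G has the earlier label, so G next.
C now also ready, so the ready set is {C, H}; C has the earlier label → C.
H is the only step now ready → H.
Now A, B and E have their prerequisites met. A has the earlier label, so A next.
Now B and E have their prerequisites met. B has the earlier label, so B next.
Ready: E and F. E has the earlier label → E.
That leaves F as the only ready step → F.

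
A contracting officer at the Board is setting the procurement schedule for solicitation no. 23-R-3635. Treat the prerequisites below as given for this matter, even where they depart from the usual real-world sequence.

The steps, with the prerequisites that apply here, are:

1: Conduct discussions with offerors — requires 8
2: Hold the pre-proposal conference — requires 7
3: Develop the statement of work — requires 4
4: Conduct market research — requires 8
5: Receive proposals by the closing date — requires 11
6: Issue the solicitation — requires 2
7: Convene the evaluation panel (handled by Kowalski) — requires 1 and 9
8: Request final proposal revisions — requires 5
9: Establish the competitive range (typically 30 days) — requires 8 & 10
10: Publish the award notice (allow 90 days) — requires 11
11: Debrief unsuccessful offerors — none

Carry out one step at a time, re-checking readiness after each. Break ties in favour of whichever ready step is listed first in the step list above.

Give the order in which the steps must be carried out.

11 5 8 1 4 3 10 9 7 2 6

11 is the only step with nothing outstanding, so it goes first.
Ready: 5 and 10. 5 is listed earlier → 5.
8 and 10 are both available; 8 is listed earlier → 8.
1 and 4 now also ready, so the ready set is {1, 4, 10}; 1 is listed earlier → 1.
4 and 10 are both available; 4 is listed earlier → 4.
Now 3 and 10 have their prerequisites met. 3 is listed earlier, so 3 next.
10 needed 11, now all done → 10.
Next only 9 has its prerequisites met → 9.
7 is the only step now ready → 7.
2 is the only step now ready → 2.
That leaves 6 as the only ready step → 6.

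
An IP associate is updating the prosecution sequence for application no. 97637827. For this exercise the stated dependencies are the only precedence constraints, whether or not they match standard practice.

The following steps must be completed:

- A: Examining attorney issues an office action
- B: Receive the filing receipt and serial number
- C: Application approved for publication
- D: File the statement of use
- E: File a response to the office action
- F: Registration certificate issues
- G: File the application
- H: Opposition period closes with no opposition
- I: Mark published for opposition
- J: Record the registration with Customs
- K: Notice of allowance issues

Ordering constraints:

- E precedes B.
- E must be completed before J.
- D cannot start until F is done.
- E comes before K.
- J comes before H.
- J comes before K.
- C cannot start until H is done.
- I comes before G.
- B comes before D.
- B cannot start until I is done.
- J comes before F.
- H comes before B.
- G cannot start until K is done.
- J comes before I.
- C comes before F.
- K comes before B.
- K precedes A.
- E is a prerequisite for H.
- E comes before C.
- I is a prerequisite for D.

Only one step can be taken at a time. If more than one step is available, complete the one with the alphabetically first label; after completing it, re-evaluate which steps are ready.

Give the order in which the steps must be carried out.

E, J, H, C, F, I, K, A, B, D, G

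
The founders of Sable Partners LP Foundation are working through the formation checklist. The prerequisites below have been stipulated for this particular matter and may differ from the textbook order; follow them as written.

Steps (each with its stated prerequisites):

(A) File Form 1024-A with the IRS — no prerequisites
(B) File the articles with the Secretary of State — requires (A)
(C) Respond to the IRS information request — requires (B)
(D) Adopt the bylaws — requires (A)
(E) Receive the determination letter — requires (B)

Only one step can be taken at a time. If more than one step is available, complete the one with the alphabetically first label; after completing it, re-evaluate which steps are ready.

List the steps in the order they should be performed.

Only (A) has no prerequisites, so it is first.
Now (B) and (D) have their prerequisites met. (B) has the earlier label, so (B) next.
(C) and (E) now also ready, so the ready set is {(C), (D), (E)}; (C) has the earlier label → (C).
Now (D) and (E) have their prerequisites met. (D) has the earlier label, so (D) next.
(E) needed (B), now all done → (E).

(A), (B), (C), (D), (E)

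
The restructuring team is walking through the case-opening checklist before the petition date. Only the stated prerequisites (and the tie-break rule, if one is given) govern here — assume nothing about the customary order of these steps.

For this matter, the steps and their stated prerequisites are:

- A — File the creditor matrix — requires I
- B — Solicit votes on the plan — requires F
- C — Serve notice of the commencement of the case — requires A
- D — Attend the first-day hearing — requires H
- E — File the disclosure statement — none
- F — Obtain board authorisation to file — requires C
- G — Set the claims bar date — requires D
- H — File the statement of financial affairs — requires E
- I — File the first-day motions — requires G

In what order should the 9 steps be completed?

E is the only step with nothing outstanding, so it goes first.
H needed E, now all done → H.
Next only D has its prerequisites met → D.
G needed D, now all done → G.
I needed G, now all done → I.
A needed I, now all done → A.
C needed A, now all done → C.
Next only F has its prerequisites met → F.
B needed F, now all done → B.

E → H → D → G → I → A → C → F → B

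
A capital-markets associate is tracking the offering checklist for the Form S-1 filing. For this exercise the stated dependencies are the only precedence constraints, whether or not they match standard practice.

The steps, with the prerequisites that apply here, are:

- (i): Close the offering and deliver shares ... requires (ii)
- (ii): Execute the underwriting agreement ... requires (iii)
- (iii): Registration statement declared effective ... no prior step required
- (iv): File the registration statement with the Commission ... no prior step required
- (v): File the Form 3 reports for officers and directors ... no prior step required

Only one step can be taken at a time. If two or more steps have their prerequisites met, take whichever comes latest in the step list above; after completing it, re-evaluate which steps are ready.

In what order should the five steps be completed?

(v), (iv), (iii), (ii), (i)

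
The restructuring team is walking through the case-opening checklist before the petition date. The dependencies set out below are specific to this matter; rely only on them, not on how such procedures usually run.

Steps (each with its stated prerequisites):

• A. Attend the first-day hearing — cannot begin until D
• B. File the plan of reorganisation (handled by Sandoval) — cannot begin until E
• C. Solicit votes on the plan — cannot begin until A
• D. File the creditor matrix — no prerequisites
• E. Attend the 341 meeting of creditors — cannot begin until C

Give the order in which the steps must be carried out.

D, A, C, E, B

D is the only step with nothing outstanding, so it goes first.
Next only A has its prerequisites met → A.
That leaves C as the only ready step → C.
E is the only step now ready → E.
B needed E, now all done → B.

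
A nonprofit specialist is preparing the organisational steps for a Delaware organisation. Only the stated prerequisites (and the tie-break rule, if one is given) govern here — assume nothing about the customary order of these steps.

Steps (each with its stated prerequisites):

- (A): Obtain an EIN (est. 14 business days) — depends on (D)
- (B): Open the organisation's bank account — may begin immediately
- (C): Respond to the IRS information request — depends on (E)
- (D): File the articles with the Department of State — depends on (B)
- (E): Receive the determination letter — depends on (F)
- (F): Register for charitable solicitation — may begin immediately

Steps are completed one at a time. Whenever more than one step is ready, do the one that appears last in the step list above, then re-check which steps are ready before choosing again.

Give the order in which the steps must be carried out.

Nothing is required for (F) and (B). (F) is listed later → (F) first.
(E) now also ready, so the ready set is {(E), (B)}; (E) is listed later → (E).
(C) now also ready, so the ready set is {(C), (B)}; (C) is listed later → (C).
Next only (B) has its prerequisites met → (B).
Next only (D) has its prerequisites met → (D).
Next only (A) has its prerequisites met → (A).

(F) → (E) → (C) → (B) → (D) → (A)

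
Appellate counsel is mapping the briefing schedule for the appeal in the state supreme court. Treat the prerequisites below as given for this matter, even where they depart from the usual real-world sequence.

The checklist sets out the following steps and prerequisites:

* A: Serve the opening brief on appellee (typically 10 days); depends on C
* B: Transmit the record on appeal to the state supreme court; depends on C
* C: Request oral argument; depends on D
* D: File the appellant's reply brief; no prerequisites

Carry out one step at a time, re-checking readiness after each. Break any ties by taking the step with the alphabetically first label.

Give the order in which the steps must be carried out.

D is the only step with nothing outstanding, so it goes first.
C is the only step now ready → C.
Now A and B have their prerequisites met. A has the earlier label, so A next.
B needed C, now all done → B.

D, C, A, B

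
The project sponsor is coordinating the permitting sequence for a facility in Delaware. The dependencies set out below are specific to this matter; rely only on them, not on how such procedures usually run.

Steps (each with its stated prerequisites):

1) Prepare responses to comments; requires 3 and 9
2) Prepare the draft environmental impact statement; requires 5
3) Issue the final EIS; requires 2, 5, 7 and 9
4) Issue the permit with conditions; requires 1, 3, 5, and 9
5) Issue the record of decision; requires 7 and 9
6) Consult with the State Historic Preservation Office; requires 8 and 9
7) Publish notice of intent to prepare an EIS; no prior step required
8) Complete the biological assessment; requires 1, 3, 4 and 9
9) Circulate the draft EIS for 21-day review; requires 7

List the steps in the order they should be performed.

Only 7 has no prerequisites, so it is first.
That leaves 9 as the only ready step → 9.
5 needed 7 and 9, now all done → 5.
Next only 2 has its prerequisites met → 2.
3 is the only step now ready → 3.
Next only 1 has its prerequisites met → 1.
Next only 4 has its prerequisites met → 4.
Next only 8 has its prerequisites met → 8.
6 needed 8 and 9, now all done → 6.

7 9 5 2 3 1 4 8 6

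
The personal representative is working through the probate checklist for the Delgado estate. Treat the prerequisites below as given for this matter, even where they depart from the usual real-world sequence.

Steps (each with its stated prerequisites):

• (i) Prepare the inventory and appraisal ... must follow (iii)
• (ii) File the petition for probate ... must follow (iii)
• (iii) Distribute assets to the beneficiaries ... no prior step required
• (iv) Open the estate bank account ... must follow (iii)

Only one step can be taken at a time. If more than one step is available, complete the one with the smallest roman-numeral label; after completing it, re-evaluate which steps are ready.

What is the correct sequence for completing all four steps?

(iii) has no prerequisites → (iii) first.
(i), (ii) and (iv) are all available; (i) has the earlier label → (i).
Now (ii) and (iv) have their prerequisites met. (ii) has the earlier label, so (ii) next.
(iv) needed (iii), now all done → (iv).

(iii) → (i) → (ii) → (iv)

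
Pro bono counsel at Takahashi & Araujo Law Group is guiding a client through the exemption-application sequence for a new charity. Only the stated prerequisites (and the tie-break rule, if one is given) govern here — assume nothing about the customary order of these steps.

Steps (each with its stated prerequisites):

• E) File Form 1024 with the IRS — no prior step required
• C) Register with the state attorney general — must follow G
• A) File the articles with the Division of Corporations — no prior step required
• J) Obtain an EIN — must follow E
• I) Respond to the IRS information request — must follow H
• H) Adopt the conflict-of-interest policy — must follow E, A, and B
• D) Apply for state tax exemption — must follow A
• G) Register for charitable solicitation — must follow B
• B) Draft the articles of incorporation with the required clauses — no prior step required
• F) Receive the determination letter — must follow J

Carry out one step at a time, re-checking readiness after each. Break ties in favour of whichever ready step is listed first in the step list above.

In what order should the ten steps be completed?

E, A and B have no prerequisites; E is listed earlier, so E is first.
Ready: A, J and B. A is listed earlier → A.
D now also ready, so the ready set is {J, D, B}; J is listed earlier → J.
Ready: D, B and F. D is listed earlier → D.
Now B and F have their prerequisites met. B is listed earlier, so B next.
H, G and F are all available; H is listed earlier → H.
Ready: I, G and F. I is listed earlier → I.
G and F are both available; G is listed earlier → G.
C and F are both available; C is listed earlier → C.
That leaves F as the only ready step → F.

E A J D B H I G C F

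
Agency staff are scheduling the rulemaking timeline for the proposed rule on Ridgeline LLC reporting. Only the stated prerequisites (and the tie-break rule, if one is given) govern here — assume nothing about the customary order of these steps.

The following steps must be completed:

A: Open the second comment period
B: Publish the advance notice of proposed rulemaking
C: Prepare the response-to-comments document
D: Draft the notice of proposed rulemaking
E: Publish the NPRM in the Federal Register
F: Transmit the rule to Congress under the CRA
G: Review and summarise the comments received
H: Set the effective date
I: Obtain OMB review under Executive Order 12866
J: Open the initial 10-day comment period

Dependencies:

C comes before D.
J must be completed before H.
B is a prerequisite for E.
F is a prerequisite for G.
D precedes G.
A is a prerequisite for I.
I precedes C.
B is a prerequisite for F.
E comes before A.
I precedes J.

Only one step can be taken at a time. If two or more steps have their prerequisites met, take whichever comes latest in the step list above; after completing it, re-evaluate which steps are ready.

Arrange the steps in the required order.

B → F → E → A → I → J → H → C → D → G

B is the only step with nothing outstanding, so it goes first.
F and E are both available; F is listed later → F.
That leaves E as the only ready step → E.
A needed E, now all done → A.
I needed A, now all done → I.
J and C are both available; J is listed later → J.
H now also ready, so the ready set is {H, C}; H is listed later → H.
C needed I, now all done → C.
That leaves D as the only ready step → D.
G is the only step now ready → G.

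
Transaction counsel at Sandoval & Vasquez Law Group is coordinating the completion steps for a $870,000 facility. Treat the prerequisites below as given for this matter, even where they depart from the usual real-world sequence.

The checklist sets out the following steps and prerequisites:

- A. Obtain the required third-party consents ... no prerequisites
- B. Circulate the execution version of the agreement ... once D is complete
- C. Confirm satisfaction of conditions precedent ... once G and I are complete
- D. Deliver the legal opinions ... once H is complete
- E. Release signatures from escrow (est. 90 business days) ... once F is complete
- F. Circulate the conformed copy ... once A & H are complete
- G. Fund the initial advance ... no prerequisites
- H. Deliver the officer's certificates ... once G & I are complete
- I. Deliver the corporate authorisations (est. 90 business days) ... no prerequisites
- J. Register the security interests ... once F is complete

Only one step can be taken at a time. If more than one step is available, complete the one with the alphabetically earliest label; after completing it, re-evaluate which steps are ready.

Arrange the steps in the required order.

A → G → I → C → H → D → B → F → E → J

Nothing is required for A, G and I. A has the earlier label → A first.
Ready: G and I. G has the earlier label → G.
Next only I has its prerequisites met → I.
C and H are both available; C has the earlier label → C.
Next only H has its prerequisites met → H.
D and F are both available; D has the earlier label → D.
Now B and F have their prerequisites met. B has the earlier label, so B next.
Next only F has its prerequisites met → F.
E and J are both available; E has the earlier label → E.
Next only J has its prerequisites met → J.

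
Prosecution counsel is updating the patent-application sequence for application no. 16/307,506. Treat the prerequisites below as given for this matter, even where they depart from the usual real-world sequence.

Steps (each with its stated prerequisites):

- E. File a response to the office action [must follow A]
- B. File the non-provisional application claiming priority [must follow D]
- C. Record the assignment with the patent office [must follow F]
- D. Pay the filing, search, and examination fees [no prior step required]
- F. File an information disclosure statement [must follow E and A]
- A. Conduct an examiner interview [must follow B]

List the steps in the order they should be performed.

D B A E F C

D is the only step with nothing outstanding, so it goes first.
B is the only step now ready → B.
A needed B, now all done → A.
Next only E has its prerequisites met → E.
F needed E and A, now all done → F.
That leaves C as the only ready step → C.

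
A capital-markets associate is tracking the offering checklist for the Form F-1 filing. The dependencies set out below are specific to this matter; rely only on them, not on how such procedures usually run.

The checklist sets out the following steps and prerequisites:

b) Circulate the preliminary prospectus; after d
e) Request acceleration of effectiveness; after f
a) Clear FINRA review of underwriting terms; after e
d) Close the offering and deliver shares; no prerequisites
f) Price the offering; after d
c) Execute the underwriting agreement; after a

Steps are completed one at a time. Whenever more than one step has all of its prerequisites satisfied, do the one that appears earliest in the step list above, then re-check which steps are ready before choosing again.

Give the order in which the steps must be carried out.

d, b, f, e, a, c

Only d has no prerequisites, so it is first.
Now b and f have their prerequisites met. b is listed earlier, so b next.
f needed d, now all done → f.
That leaves e as the only ready step → e.
Next only a has its prerequisites met → a.
Next only c has its prerequisites met → c.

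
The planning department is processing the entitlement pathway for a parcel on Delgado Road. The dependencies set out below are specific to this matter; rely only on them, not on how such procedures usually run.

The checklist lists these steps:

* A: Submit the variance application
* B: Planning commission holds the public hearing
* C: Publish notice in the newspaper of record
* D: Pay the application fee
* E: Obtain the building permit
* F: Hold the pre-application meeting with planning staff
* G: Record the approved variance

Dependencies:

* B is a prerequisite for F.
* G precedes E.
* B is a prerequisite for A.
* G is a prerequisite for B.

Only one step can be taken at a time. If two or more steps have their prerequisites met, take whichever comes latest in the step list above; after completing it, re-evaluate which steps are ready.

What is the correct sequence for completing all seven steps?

G E D C B F A

Nothing is required for G, D and C. G is listed later → G first.
E and B now also ready, so the ready set is {E, D, C, B}; E is listed later → E.
Ready: D, C and B. D is listed later → D.
Ready: C and B. C is listed later → C.
B is the only step now ready → B.
Ready: F and A. F is listed later → F.
A needed B, now all done → A.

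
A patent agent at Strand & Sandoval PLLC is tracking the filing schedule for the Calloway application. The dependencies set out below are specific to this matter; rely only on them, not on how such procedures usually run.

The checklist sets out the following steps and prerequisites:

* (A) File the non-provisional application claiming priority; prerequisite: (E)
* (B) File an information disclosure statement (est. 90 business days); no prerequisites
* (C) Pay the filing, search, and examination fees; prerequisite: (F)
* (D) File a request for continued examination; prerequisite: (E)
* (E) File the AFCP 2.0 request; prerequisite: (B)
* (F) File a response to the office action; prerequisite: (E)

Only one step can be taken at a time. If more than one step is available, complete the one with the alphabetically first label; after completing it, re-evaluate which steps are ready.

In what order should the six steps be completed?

(B) is the only step with nothing outstanding, so it goes first.
(E) needed (B), now all done → (E).
Now (A), (D) and (F) have their prerequisites met. (A) has the earlier label, so (A) next.
(D) and (F) are both available; (D) has the earlier label → (D).
Next only (F) has its prerequisites met → (F).
That leaves (C) as the only ready step → (C).

(B), (E), (A), (D), (F), (C)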